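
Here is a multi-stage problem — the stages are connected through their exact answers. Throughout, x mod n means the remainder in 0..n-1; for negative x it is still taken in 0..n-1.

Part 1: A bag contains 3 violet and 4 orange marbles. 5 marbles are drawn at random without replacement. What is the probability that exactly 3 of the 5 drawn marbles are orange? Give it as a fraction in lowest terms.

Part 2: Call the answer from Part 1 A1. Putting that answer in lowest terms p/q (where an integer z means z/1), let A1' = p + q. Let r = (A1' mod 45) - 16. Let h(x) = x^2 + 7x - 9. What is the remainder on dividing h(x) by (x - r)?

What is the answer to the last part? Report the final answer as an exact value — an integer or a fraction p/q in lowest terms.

-19

Part 1: total draws C(7,5) = 21; favorable C(4,3)*C(3,2) = 12; P = 4/7; answer 4/7
Part 2: A1 = 4/7; threaded value p + q = 11; r = -5; remainder = value at the root: 1*(-5)^2 + 7*(-5)^1 - 9 = (25) + (-35) + (-9) = -19; answer -19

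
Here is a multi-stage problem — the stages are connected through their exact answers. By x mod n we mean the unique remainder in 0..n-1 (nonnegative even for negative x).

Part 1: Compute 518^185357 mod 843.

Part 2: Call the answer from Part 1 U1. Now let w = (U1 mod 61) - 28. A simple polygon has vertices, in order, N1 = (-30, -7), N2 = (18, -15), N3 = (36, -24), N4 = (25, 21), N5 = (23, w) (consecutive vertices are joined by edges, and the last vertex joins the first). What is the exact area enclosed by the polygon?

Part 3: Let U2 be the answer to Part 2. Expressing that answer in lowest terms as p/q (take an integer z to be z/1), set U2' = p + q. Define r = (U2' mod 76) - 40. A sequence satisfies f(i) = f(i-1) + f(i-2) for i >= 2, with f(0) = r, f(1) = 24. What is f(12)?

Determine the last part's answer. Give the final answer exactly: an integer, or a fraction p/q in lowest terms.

Part 1: squarings mod 843: 518^1=518, 518^2=250, 518^4=118, 518^8=436, 518^16=421, 518^32=211, 518^64=685, 518^128=517, 518^256=58, 518^512=835, 518^1024=64, 518^2048=724, 518^4096=673, 518^8192=238, 518^16384=163, 518^32768=436, 518^65536=421, 518^131072=211; 518^185357 = 518^1 * 518^4 * 518^8 * 518^1024 * 518^4096 * 518^16384 * 518^32768 * 518^131072 = 233 (mod 843); answer 233
Part 2: U1 = 233; w = 22; cross terms: (-30*-15 - 18*-7)=576, (18*-24 - 36*-15)=108, (36*21 - 25*-24)=1356, (25*22 - 23*21)=67, (23*-7 - -30*22)=499; twice the area = |2606| = 2606; area = 1303; answer 1303
Part 3: U2 = 1303; threaded value p + q = 1304; r = -28; f(2) = 1*(24) + 1*(-28) = -4; iterating: f(2)=-4, f(3)=20, f(4)=16, f(5)=36, f(6)=52, f(7)=88, f(8)=140, f(9)=228, f(10)=368, f(11)=596, f(12)=964; answer 964

964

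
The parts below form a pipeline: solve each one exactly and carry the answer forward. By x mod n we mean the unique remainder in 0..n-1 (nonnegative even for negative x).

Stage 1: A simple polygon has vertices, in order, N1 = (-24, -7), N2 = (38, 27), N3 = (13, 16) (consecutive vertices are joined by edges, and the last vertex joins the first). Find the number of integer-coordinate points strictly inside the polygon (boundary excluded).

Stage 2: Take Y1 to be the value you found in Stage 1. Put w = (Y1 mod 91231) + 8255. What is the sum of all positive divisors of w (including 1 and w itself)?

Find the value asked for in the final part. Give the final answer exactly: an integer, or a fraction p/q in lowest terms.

13680

Stage 1: cross terms: (-24*27 - 38*-7)=-382, (38*16 - 13*27)=257, (13*-7 - -24*16)=293; twice the area = |168| = 168; area = 84; boundary points = 2 + 1 + 1 = 4; strictly interior points = area - boundary/2 + 1 = 83; answer 83
Stage 2: Y1 = 83; w = 8338; 8338 = 2 * 11 * 379; sigma = (1 + 2) * (1 + 11) * (1 + 379) = 3 * 12 * 380 = 13680; answer 13680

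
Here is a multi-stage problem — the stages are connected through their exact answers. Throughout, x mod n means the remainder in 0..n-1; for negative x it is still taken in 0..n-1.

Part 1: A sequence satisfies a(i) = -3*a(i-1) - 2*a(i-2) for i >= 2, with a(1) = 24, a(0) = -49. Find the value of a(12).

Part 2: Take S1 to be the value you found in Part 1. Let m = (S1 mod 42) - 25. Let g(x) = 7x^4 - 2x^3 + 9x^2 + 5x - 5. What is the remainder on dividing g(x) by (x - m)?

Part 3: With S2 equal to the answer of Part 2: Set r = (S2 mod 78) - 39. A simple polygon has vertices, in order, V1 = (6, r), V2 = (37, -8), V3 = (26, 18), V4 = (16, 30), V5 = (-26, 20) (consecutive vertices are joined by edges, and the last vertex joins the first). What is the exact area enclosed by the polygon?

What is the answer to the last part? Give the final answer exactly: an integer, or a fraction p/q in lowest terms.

3495/2

Part 1: a(2) = -3*(24) - 2*(-49) = 26; iterating: a(2)=26, a(3)=-126, a(4)=326, a(5)=-726, a(6)=1526, a(7)=-3126, a(8)=6326, a(9)=-12726, a(10)=25526, a(11)=-51126, a(12)=102326; answer 102326
Part 2: S1 = 102326; m = -11; remainder = value at the root: 7*(-11)^4 - 2*(-11)^3 + 9*(-11)^2 + 5*(-11)^1 - 5 = (102487) + (2662) + (1089) + (-55) + (-5) = 106178; answer 106178
Part 3: S2 = 106178; r = -19; cross terms: (6*-8 - 37*-19)=655, (37*18 - 26*-8)=874, (26*30 - 16*18)=492, (16*20 - -26*30)=1100, (-26*-19 - 6*20)=374; twice the area = |3495| = 3495; area = 3495/2; answer 3495/2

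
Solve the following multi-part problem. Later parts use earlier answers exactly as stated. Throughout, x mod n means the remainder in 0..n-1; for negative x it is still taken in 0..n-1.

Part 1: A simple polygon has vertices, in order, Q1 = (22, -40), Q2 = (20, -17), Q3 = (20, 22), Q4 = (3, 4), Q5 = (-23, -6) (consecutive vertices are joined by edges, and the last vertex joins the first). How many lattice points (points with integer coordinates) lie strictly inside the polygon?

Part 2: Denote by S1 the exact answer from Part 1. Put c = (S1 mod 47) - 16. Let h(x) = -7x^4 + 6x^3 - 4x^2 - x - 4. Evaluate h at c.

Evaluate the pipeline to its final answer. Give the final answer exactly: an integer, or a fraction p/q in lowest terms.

Part 1: cross terms: (22*-17 - 20*-40)=426, (20*22 - 20*-17)=780, (20*4 - 3*22)=14, (3*-6 - -23*4)=74, (-23*-40 - 22*-6)=1052; twice the area = |2346| = 2346; area = 1173; boundary points = 1 + 39 + 1 + 2 + 1 = 44; strictly interior points = area - boundary/2 + 1 = 1152; answer 1152
Part 2: S1 = 1152; c = 8; -7*(8)^4 + 6*(8)^3 - 4*(8)^2 - 1*(8)^1 - 4 = (-28672) + (3072) + (-256) + (-8) + (-4) = -25868; answer -25868

-25868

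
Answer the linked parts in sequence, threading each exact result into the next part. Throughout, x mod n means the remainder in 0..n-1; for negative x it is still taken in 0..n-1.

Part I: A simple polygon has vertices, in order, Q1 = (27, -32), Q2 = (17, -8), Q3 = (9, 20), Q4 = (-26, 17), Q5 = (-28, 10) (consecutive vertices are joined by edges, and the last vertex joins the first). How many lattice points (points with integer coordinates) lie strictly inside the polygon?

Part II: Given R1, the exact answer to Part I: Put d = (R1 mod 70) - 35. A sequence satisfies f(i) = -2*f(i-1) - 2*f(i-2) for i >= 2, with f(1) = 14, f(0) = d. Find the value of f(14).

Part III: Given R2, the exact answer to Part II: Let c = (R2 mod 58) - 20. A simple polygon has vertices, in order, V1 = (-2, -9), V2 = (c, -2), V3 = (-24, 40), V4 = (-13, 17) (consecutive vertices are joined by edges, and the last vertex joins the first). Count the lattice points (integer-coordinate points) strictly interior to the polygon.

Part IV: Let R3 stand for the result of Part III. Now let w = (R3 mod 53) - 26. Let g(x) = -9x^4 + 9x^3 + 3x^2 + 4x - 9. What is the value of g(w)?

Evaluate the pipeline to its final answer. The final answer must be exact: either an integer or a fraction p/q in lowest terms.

Part I: cross terms: (27*-8 - 17*-32)=328, (17*20 - 9*-8)=412, (9*17 - -26*20)=673, (-26*10 - -28*17)=216, (-28*-32 - 27*10)=626; twice the area = |2255| = 2255; area = 2255/2; boundary points = 2 + 4 + 1 + 1 + 1 = 9; strictly interior points = area - boundary/2 + 1 = 1124; answer 1124
Part II: R1 = 1124; d = -31; f(2) = -2*(14) - 2*(-31) = 34; iterating: f(2)=34, f(3)=-96, f(4)=124, f(5)=-56, f(6)=-136, f(7)=384, f(8)=-496, f(9)=224, f(10)=544, f(11)=-1536, f(12)=1984, f(13)=-896, f(14)=-2176; answer -2176
Part III: R2 = -2176; c = 8; cross terms: (-2*-2 - 8*-9)=76, (8*40 - -24*-2)=272, (-24*17 - -13*40)=112, (-13*-9 - -2*17)=151; twice the area = |611| = 611; area = 611/2; boundary points = 1 + 2 + 1 + 1 = 5; strictly interior points = area - boundary/2 + 1 = 304; answer 304
Part IV: R3 = 304; w = 13; -9*(13)^4 + 9*(13)^3 + 3*(13)^2 + 4*(13)^1 - 9 = (-257049) + (19773) + (507) + (52) + (-9) = -236726; answer -236726

-236726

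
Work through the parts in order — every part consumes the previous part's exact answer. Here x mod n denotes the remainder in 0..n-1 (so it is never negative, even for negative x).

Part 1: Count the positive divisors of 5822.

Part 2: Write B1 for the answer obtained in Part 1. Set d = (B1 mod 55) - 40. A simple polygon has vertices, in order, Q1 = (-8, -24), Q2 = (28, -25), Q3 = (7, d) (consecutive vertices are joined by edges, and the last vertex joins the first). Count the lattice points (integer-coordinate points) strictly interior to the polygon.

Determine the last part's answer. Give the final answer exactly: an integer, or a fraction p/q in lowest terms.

133

Part 1: 5822 = 2 * 41 * 71; number of divisors = (1+1) * (1+1) * (1+1) = 8; answer 8
Part 2: B1 = 8; d = -32; cross terms: (-8*-25 - 28*-24)=872, (28*-32 - 7*-25)=-721, (7*-24 - -8*-32)=-424; twice the area = |-273| = 273; area = 273/2; boundary points = 1 + 7 + 1 = 9; strictly interior points = area - boundary/2 + 1 = 133; answer 133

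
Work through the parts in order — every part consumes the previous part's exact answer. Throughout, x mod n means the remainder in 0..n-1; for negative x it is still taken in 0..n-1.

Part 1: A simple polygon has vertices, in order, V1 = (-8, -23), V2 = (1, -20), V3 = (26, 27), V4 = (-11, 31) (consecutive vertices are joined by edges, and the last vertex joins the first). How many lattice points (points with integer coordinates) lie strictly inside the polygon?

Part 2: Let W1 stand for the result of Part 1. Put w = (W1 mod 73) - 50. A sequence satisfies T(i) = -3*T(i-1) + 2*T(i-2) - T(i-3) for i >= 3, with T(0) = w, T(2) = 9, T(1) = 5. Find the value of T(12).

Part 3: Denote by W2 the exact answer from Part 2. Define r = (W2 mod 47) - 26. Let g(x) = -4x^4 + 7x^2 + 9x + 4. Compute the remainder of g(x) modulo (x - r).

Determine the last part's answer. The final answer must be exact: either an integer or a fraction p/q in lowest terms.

-518924

Part 1: cross terms: (-8*-20 - 1*-23)=183, (1*27 - 26*-20)=547, (26*31 - -11*27)=1103, (-11*-23 - -8*31)=501; twice the area = |2334| = 2334; area = 1167; boundary points = 3 + 1 + 1 + 3 = 8; strictly interior points = area - boundary/2 + 1 = 1164; answer 1164
Part 2: W1 = 1164; w = 19; T(3) = -3*(9) + 2*(5) - 1*(19) = -36; iterating: T(3)=-36, T(4)=121, T(5)=-444, T(6)=1610, T(7)=-5839, T(8)=21181, T(9)=-76831, T(10)=278694, T(11)=-1010925, T(12)=3666994; answer 3666994
Part 3: W2 = 3666994; r = -19; remainder = value at the root: -4*(-19)^4 + 7*(-19)^2 + 9*(-19)^1 + 4 = (-521284) + (2527) + (-171) + (4) = -518924; answer -518924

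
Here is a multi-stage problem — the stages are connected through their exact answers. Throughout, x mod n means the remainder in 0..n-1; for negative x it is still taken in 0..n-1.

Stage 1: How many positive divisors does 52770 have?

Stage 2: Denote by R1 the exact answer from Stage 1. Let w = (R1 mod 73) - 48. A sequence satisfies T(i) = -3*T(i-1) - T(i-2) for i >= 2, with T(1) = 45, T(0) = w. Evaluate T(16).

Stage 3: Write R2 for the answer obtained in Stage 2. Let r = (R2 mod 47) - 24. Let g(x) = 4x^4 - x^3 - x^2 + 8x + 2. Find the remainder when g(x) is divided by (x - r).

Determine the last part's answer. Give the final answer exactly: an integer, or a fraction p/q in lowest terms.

26822

Stage 1: 52770 = 2 * 3 * 5 * 1759; number of divisors = (1+1) * (1+1) * (1+1) * (1+1) = 16; answer 16
Stage 2: R1 = 16; w = -32; T(2) = -3*(45) - 1*(-32) = -103; iterating: T(2)=-103, T(3)=264, T(4)=-689, T(5)=1803, T(6)=-4720, T(7)=12357, T(8)=-32351, T(9)=84696, T(10)=-221737, T(11)=580515, T(12)=-1519808, T(13)=3978909, T(14)=-10416919, T(15)=27271848, T(16)=-71398625; answer -71398625
Stage 3: R2 = -71398625; r = -9; remainder = value at the root: 4*(-9)^4 - 1*(-9)^3 - 1*(-9)^2 + 8*(-9)^1 + 2 = (26244) + (729) + (-81) + (-72) + (2) = 26822; answer 26822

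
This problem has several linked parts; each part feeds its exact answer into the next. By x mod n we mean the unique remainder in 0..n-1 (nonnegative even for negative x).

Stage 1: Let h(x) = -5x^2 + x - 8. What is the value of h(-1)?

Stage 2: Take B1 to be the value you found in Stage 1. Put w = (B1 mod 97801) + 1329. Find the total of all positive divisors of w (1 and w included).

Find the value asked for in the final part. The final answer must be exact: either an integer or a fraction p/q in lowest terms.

Stage 1: -5*(-1)^2 + 1*(-1)^1 - 8 = (-5) + (-1) + (-8) = -14; answer -14
Stage 2: B1 = -14; w = 99116; 99116 = 2^2 * 71 * 349; sigma = (1 + 2 + 4) * (1 + 71) * (1 + 349) = 7 * 72 * 350 = 176400; answer 176400

176400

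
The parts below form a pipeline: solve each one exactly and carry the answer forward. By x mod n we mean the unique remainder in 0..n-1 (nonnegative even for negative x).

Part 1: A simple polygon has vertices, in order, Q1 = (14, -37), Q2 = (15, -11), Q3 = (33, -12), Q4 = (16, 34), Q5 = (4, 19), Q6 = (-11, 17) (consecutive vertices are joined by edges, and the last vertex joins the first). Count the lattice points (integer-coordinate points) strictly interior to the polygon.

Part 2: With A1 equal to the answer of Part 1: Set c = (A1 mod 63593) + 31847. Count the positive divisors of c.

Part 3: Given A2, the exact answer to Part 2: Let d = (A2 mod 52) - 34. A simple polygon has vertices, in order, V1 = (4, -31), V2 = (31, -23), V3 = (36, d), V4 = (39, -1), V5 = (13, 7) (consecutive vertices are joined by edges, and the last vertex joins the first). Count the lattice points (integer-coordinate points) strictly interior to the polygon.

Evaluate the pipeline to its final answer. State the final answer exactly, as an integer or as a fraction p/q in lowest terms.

819

Part 1: cross terms: (14*-11 - 15*-37)=401, (15*-12 - 33*-11)=183, (33*34 - 16*-12)=1314, (16*19 - 4*34)=168, (4*17 - -11*19)=277, (-11*-37 - 14*17)=169; twice the area = |2512| = 2512; area = 1256; boundary points = 1 + 1 + 1 + 3 + 1 + 1 = 8; strictly interior points = area - boundary/2 + 1 = 1253; answer 1253
Part 2: A1 = 1253; c = 33100; 33100 = 2^2 * 5^2 * 331; number of divisors = (2+1) * (2+1) * (1+1) = 18; answer 18
Part 3: A2 = 18; d = -16; cross terms: (4*-23 - 31*-31)=869, (31*-16 - 36*-23)=332, (36*-1 - 39*-16)=588, (39*7 - 13*-1)=286, (13*-31 - 4*7)=-431; twice the area = |1644| = 1644; area = 822; boundary points = 1 + 1 + 3 + 2 + 1 = 8; strictly interior points = area - boundary/2 + 1 = 819; answer 819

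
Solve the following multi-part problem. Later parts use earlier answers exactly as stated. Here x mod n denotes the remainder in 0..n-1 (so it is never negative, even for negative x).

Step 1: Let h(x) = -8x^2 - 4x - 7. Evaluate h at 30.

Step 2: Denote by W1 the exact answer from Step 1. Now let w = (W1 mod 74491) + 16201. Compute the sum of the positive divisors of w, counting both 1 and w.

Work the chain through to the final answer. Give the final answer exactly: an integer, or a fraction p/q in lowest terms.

Step 1: -8*(30)^2 - 4*(30)^1 - 7 = (-7200) + (-120) + (-7) = -7327; answer -7327
Step 2: W1 = -7327; w = 83365; 83365 = 5 * 16673; sigma = (1 + 5) * (1 + 16673) = 6 * 16674 = 100044; answer 100044

100044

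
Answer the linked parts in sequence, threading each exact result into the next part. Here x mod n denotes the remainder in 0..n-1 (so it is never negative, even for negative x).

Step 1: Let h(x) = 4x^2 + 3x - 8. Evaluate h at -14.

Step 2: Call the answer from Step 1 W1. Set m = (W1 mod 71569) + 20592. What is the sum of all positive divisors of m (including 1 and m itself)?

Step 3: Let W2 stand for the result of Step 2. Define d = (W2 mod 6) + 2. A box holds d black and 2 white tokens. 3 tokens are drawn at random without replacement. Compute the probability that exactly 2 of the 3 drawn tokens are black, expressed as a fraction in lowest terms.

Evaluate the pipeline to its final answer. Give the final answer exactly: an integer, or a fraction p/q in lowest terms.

Step 1: 4*(-14)^2 + 3*(-14)^1 - 8 = (784) + (-42) + (-8) = 734; answer 734
Step 2: W1 = 734; m = 21326; 21326 = 2 * 10663; sigma = (1 + 2) * (1 + 10663) = 3 * 10664 = 31992; answer 31992
Step 3: W2 = 31992; d = 2; total draws C(4,3) = 4; favorable C(2,2)*C(2,1) = 2; P = 1/2; answer 1/2

1/2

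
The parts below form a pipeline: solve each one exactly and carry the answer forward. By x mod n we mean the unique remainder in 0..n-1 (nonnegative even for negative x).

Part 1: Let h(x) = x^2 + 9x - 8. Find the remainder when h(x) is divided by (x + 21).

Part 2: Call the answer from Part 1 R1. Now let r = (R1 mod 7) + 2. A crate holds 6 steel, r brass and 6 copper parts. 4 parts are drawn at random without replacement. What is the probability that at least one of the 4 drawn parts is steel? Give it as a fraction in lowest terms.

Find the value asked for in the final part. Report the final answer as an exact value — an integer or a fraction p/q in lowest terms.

Part 1: remainder = value at the root: 1*(-21)^2 + 9*(-21)^1 - 8 = (441) + (-189) + (-8) = 244; answer 244
Part 2: R1 = 244; r = 8; total draws C(20,4) = 4845; complement C(14,4) = 1001; favorable 4845 - 1001 = 3844; P = 3844/4845; answer 3844/4845

3844/4845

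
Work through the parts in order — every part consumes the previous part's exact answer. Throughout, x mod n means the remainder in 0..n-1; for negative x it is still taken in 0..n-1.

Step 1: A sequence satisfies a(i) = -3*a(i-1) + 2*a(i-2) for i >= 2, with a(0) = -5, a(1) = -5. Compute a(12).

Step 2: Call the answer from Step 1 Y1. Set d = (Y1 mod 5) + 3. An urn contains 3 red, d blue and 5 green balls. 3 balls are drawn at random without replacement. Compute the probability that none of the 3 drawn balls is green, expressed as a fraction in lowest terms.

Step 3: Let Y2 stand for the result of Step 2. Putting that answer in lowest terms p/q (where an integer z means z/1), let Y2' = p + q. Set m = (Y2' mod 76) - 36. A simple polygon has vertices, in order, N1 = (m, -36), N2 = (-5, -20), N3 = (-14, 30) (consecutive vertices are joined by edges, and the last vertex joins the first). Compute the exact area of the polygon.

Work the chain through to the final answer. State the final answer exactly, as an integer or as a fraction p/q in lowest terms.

78

Step 1: a(2) = -3*(-5) + 2*(-5) = 5; iterating: a(2)=5, a(3)=-25, a(4)=85, a(5)=-305, a(6)=1085, a(7)=-3865, a(8)=13765, a(9)=-49025, a(10)=174605, a(11)=-621865, a(12)=2214805; answer 2214805
Step 2: Y1 = 2214805; d = 3; total draws C(11,3) = 165; favorable C(6,3) = 20; P = 4/33; answer 4/33
Step 3: Y2 = 4/33; threaded value p + q = 37; m = 1; cross terms: (1*-20 - -5*-36)=-200, (-5*30 - -14*-20)=-430, (-14*-36 - 1*30)=474; twice the area = |-156| = 156; area = 78; answer 78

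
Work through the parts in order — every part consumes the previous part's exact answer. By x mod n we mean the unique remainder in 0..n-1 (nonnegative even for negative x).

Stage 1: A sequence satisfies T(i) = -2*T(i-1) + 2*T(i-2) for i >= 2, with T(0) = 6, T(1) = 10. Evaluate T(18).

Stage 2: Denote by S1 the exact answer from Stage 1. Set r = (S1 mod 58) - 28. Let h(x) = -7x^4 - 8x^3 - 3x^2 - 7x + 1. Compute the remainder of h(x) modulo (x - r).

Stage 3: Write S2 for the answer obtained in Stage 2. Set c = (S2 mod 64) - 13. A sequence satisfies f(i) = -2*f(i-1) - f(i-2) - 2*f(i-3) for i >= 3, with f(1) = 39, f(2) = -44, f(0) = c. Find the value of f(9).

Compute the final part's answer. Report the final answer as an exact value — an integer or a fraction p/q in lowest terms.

-369

Stage 1: T(2) = -2*(10) + 2*(6) = -8; iterating: T(2)=-8, T(3)=36, T(4)=-88, T(5)=248, T(6)=-672, T(7)=1840, T(8)=-5024, T(9)=13728, T(10)=-37504, T(11)=102464, T(12)=-279936, T(13)=764800, T(14)=-2089472, T(15)=5708544, T(16)=-15596032, T(17)=42609152, T(18)=-116410368; answer -116410368
Stage 2: S1 = -116410368; r = 12; remainder = value at the root: -7*(12)^4 - 8*(12)^3 - 3*(12)^2 - 7*(12)^1 + 1 = (-145152) + (-13824) + (-432) + (-84) + (1) = -159491; answer -159491
Stage 3: S2 = -159491; c = 48; f(3) = -2*(-44) - 1*(39) - 2*(48) = -47; iterating: f(3)=-47, f(4)=60, f(5)=15, f(6)=4, f(7)=-143, f(8)=252, f(9)=-369; answer -369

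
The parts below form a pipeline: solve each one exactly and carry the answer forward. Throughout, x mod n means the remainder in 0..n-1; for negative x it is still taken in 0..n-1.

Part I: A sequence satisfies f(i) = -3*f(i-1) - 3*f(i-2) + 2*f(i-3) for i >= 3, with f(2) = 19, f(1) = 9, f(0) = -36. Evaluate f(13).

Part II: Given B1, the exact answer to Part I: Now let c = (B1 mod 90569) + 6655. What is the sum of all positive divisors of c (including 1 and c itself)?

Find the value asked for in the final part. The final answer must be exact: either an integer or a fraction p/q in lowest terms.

219072

Part I: f(3) = -3*(19) - 3*(9) + 2*(-36) = -156; iterating: f(3)=-156, f(4)=429, f(5)=-781, f(6)=744, f(7)=969, f(8)=-6701, f(9)=18684, f(10)=-34011, f(11)=32579, f(12)=41664, f(13)=-290751; answer -290751
Part II: B1 = -290751; c = 78180; 78180 = 2^2 * 3 * 5 * 1303; sigma = (1 + 2 + 4) * (1 + 3) * (1 + 5) * (1 + 1303) = 7 * 4 * 6 * 1304 = 219072; answer 219072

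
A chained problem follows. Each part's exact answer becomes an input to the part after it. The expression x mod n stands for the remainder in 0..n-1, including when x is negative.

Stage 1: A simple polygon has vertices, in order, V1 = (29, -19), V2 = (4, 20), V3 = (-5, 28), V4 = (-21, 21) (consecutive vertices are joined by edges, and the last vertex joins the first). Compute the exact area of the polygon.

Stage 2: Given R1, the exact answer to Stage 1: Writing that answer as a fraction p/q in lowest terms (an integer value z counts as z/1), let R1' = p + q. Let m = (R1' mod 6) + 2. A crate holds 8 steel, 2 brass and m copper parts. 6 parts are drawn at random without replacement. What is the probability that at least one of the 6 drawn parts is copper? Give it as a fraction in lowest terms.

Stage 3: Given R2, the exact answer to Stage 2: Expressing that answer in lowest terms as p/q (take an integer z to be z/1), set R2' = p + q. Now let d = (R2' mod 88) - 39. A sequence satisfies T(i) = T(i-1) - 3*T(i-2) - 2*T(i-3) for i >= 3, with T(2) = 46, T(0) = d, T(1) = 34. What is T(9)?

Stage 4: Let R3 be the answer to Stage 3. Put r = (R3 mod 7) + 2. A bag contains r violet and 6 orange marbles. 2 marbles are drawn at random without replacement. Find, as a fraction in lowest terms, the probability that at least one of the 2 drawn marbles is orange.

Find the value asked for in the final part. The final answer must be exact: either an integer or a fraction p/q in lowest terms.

Stage 1: cross terms: (29*20 - 4*-19)=656, (4*28 - -5*20)=212, (-5*21 - -21*28)=483, (-21*-19 - 29*21)=-210; twice the area = |1141| = 1141; area = 1141/2; answer 1141/2
Stage 2: R1 = 1141/2; threaded value p + q = 1143; m = 5; total draws C(15,6) = 5005; complement C(10,6) = 210; favorable 5005 - 210 = 4795; P = 137/143; answer 137/143
Stage 3: R2 = 137/143; threaded value p + q = 280; d = -23; T(3) = 1*(46) - 3*(34) - 2*(-23) = -10; iterating: T(3)=-10, T(4)=-216, T(5)=-278, T(6)=390, T(7)=1656, T(8)=1042, T(9)=-4706; answer -4706
Stage 4: R3 = -4706; r = 7; total draws C(13,2) = 78; complement C(7,2) = 21; favorable 78 - 21 = 57; P = 19/26; answer 19/26

19/26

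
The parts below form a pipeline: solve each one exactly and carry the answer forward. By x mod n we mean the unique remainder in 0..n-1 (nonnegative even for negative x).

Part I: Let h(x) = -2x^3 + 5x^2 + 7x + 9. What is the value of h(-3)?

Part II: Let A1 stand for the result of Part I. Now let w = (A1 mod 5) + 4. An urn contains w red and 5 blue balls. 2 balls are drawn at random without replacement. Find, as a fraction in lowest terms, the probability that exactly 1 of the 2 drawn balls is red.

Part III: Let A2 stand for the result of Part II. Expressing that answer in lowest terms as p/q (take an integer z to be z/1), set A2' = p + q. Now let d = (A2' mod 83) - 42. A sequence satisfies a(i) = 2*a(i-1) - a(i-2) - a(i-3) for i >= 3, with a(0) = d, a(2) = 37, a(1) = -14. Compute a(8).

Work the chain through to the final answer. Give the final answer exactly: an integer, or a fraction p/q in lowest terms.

Part I: -2*(-3)^3 + 5*(-3)^2 + 7*(-3)^1 + 9 = (54) + (45) + (-21) + (9) = 87; answer 87
Part II: A1 = 87; w = 6; total draws C(11,2) = 55; favorable C(6,1)*C(5,1) = 30; P = 6/11; answer 6/11
Part III: A2 = 6/11; threaded value p + q = 17; d = -25; a(3) = 2*(37) - 1*(-14) - 1*(-25) = 113; iterating: a(3)=113, a(4)=203, a(5)=256, a(6)=196, a(7)=-67, a(8)=-586; answer -586

-586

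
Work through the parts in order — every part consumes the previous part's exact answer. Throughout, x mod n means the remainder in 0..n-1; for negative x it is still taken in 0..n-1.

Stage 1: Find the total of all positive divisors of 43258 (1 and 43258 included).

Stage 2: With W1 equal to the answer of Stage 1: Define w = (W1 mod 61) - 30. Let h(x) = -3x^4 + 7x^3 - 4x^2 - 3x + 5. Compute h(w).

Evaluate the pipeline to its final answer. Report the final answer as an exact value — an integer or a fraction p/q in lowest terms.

Stage 1: 43258 = 2 * 43 * 503; sigma = (1 + 2) * (1 + 43) * (1 + 503) = 3 * 44 * 504 = 66528; answer 66528
Stage 2: W1 = 66528; w = 8; -3*(8)^4 + 7*(8)^3 - 4*(8)^2 - 3*(8)^1 + 5 = (-12288) + (3584) + (-256) + (-24) + (5) = -8979; answer -8979

-8979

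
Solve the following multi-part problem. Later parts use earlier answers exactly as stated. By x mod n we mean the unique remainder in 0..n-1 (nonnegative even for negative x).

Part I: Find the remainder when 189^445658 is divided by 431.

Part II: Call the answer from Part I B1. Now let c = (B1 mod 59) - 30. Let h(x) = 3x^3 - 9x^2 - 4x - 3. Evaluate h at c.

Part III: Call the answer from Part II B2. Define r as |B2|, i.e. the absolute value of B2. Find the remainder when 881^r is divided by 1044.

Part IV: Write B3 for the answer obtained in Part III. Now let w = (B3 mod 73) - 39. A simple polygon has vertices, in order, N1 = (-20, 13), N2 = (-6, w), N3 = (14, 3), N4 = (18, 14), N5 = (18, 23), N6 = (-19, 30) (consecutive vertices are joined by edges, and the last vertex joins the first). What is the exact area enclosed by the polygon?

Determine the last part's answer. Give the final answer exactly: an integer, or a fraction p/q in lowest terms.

Part I: squarings mod 431: 189^1=189, 189^2=379, 189^4=118, 189^8=132, 189^16=184, 189^32=238, 189^64=183, 189^128=302, 189^256=263, 189^512=209, 189^1024=150, 189^2048=88, 189^4096=417, 189^8192=196, 189^16384=57, 189^32768=232, 189^65536=380, 189^131072=15, 189^262144=225; 189^445658 = 189^2 * 189^8 * 189^16 * 189^64 * 189^128 * 189^1024 * 189^2048 * 189^16384 * 189^32768 * 189^131072 * 189^262144 = 66 (mod 431); answer 66
Part II: B1 = 66; c = -23; 3*(-23)^3 - 9*(-23)^2 - 4*(-23)^1 - 3 = (-36501) + (-4761) + (92) + (-3) = -41173; answer -41173
Part III: B2 = -41173; r = 41173; squarings mod 1044: 881^1=881, 881^2=469, 881^4=721, 881^8=973, 881^16=865, 881^32=721, 881^64=973, 881^128=865, 881^256=721, 881^512=973, 881^1024=865, 881^2048=721, 881^4096=973, 881^8192=865, 881^16384=721, 881^32768=973; 881^41173 = 881^1 * 881^4 * 881^16 * 881^64 * 881^128 * 881^8192 * 881^32768 = 485 (mod 1044); answer 485
Part IV: B3 = 485; w = 8; cross terms: (-20*8 - -6*13)=-82, (-6*3 - 14*8)=-130, (14*14 - 18*3)=142, (18*23 - 18*14)=162, (18*30 - -19*23)=977, (-19*13 - -20*30)=353; twice the area = |1422| = 1422; area = 711; answer 711

711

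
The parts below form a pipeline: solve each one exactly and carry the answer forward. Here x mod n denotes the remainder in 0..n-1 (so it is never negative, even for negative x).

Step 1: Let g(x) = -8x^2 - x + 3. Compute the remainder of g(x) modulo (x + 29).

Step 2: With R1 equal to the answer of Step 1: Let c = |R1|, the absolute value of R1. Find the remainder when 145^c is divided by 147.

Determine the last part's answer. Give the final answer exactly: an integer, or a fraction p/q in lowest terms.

Step 1: remainder = value at the root: -8*(-29)^2 - 1*(-29)^1 + 3 = (-6728) + (29) + (3) = -6696; answer -6696
Step 2: R1 = -6696; c = 6696; squarings mod 147: 145^1=145, 145^2=4, 145^4=16, 145^8=109, 145^16=121, 145^32=88, 145^64=100, 145^128=4, 145^256=16, 145^512=109, 145^1024=121, 145^2048=88, 145^4096=100; 145^6696 = 145^8 * 145^32 * 145^512 * 145^2048 * 145^4096 = 43 (mod 147); answer 43

43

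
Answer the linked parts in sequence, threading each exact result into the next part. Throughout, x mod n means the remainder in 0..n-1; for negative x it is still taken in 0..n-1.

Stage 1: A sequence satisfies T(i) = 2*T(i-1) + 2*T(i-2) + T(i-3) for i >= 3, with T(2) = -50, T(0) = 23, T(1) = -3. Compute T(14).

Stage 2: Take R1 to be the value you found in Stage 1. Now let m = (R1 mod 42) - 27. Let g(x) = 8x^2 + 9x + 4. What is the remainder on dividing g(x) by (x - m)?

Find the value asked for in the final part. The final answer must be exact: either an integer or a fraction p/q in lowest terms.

3343

Stage 1: T(3) = 2*(-50) + 2*(-3) + 1*(23) = -83; iterating: T(3)=-83, T(4)=-269, T(5)=-754, T(6)=-2129, T(7)=-6035, T(8)=-17082, T(9)=-48363, T(10)=-136925, T(11)=-387658, T(12)=-1097529, T(13)=-3107299, T(14)=-8797314; answer -8797314
Stage 2: R1 = -8797314; m = -21; remainder = value at the root: 8*(-21)^2 + 9*(-21)^1 + 4 = (3528) + (-189) + (4) = 3343; answer 3343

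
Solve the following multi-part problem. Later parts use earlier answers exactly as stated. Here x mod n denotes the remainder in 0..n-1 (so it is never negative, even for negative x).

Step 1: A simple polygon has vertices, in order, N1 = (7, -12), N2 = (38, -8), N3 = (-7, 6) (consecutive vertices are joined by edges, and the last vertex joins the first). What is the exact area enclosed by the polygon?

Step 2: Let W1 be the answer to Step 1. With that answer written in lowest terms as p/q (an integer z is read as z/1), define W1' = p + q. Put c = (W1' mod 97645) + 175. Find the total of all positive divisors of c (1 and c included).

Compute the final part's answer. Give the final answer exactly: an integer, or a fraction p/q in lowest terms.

768

Step 1: cross terms: (7*-8 - 38*-12)=400, (38*6 - -7*-8)=172, (-7*-12 - 7*6)=42; twice the area = |614| = 614; area = 307; answer 307
Step 2: W1 = 307; threaded value p + q = 308; c = 483; 483 = 3 * 7 * 23; sigma = (1 + 3) * (1 + 7) * (1 + 23) = 4 * 8 * 24 = 768; answer 768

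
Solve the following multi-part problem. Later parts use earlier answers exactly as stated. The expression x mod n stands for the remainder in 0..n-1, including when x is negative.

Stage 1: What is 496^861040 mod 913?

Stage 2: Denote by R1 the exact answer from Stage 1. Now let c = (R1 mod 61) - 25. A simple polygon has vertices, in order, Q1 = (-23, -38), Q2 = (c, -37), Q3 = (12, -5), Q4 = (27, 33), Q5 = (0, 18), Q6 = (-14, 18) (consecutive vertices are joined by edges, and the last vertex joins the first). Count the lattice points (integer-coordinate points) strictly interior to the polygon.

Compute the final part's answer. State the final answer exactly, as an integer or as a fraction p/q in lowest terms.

Stage 1: squarings mod 913: 496^1=496, 496^2=419, 496^4=265, 496^8=837, 496^16=298, 496^32=243, 496^64=617, 496^128=881, 496^256=111, 496^512=452, 496^1024=705, 496^2048=353, 496^4096=441, 496^8192=12, 496^16384=144, 496^32768=650, 496^65536=694, 496^131072=485, 496^262144=584, 496^524288=507; 496^861040 = 496^16 * 496^32 * 496^64 * 496^256 * 496^512 * 496^8192 * 496^65536 * 496^262144 * 496^524288 = 705 (mod 913); answer 705
Stage 2: R1 = 705; c = 9; cross terms: (-23*-37 - 9*-38)=1193, (9*-5 - 12*-37)=399, (12*33 - 27*-5)=531, (27*18 - 0*33)=486, (0*18 - -14*18)=252, (-14*-38 - -23*18)=946; twice the area = |3807| = 3807; area = 3807/2; boundary points = 1 + 1 + 1 + 3 + 14 + 1 = 21; strictly interior points = area - boundary/2 + 1 = 1894; answer 1894

1894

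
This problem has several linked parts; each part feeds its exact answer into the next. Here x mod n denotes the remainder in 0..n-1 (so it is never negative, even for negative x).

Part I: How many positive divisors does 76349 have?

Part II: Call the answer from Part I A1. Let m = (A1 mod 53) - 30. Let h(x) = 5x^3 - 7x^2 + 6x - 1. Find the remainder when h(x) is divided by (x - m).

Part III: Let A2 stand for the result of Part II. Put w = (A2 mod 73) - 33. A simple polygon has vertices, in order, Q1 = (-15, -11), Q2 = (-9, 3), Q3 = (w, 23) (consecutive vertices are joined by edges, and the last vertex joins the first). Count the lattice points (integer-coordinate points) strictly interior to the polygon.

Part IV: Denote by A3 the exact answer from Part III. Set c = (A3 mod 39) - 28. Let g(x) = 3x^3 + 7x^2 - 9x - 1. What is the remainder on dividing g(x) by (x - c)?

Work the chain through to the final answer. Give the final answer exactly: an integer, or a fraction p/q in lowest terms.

Part I: 76349 = 7 * 13 * 839; number of divisors = (1+1) * (1+1) * (1+1) = 8; answer 8
Part II: A1 = 8; m = -22; remainder = value at the root: 5*(-22)^3 - 7*(-22)^2 + 6*(-22)^1 - 1 = (-53240) + (-3388) + (-132) + (-1) = -56761; answer -56761
Part III: A2 = -56761; w = 0; cross terms: (-15*3 - -9*-11)=-144, (-9*23 - 0*3)=-207, (0*-11 - -15*23)=345; twice the area = |-6| = 6; area = 3; boundary points = 2 + 1 + 1 = 4; strictly interior points = area - boundary/2 + 1 = 2; answer 2
Part IV: A3 = 2; c = -26; remainder = value at the root: 3*(-26)^3 + 7*(-26)^2 - 9*(-26)^1 - 1 = (-52728) + (4732) + (234) + (-1) = -47763; answer -47763

-47763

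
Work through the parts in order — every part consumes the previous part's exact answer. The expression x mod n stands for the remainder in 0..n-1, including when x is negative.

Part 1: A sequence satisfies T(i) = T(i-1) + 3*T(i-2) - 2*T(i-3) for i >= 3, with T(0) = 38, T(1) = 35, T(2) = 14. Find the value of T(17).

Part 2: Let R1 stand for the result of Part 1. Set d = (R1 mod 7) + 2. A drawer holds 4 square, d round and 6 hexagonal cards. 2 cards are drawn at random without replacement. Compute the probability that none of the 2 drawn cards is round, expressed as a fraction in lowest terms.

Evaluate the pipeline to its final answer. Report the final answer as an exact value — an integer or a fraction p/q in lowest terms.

3/7

Part 1: T(3) = 1*(14) + 3*(35) - 2*(38) = 43; iterating: T(3)=43, T(4)=15, T(5)=116, T(6)=75, T(7)=393, T(8)=386, T(9)=1415, T(10)=1787, T(11)=5260, T(12)=7791, T(13)=19997, T(14)=32850, T(15)=77259, T(16)=135815, T(17)=301892; answer 301892
Part 2: R1 = 301892; d = 5; total draws C(15,2) = 105; favorable C(10,2) = 45; P = 3/7; answer 3/7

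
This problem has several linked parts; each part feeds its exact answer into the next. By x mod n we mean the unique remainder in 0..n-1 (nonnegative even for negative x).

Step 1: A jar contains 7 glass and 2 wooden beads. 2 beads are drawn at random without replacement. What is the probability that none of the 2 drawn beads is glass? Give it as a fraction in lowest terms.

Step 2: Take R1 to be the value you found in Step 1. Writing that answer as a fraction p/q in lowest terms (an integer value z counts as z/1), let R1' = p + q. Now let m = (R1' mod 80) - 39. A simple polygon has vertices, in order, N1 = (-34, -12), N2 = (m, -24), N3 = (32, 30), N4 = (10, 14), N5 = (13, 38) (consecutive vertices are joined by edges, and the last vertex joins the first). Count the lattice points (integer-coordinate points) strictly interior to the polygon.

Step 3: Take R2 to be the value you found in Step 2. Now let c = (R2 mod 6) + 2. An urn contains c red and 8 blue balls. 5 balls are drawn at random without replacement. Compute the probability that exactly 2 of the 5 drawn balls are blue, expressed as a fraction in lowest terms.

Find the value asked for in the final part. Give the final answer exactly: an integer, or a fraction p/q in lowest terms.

Step 1: total draws C(9,2) = 36; favorable C(2,2) = 1; P = 1/36; answer 1/36
Step 2: R1 = 1/36; threaded value p + q = 37; m = -2; cross terms: (-34*-24 - -2*-12)=792, (-2*30 - 32*-24)=708, (32*14 - 10*30)=148, (10*38 - 13*14)=198, (13*-12 - -34*38)=1136; twice the area = |2982| = 2982; area = 1491; boundary points = 4 + 2 + 2 + 3 + 1 = 12; strictly interior points = area - boundary/2 + 1 = 1486; answer 1486
Step 3: R2 = 1486; c = 6; total draws C(14,5) = 2002; favorable C(8,2)*C(6,3) = 560; P = 40/143; answer 40/143

40/143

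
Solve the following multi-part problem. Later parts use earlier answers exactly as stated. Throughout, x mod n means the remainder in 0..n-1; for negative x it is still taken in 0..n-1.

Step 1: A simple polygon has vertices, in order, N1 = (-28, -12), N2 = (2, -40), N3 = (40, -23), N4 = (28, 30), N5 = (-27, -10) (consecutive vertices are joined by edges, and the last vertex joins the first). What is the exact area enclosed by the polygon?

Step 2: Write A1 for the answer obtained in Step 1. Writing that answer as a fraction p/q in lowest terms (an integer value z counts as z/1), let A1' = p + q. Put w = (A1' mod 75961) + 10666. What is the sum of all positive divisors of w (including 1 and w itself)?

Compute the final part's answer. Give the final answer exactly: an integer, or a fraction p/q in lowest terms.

Step 1: cross terms: (-28*-40 - 2*-12)=1144, (2*-23 - 40*-40)=1554, (40*30 - 28*-23)=1844, (28*-10 - -27*30)=530, (-27*-12 - -28*-10)=44; twice the area = |5116| = 5116; area = 2558; answer 2558
Step 2: A1 = 2558; threaded value p + q = 2559; w = 13225; 13225 = 5^2 * 23^2; sigma = (1 + 5 + 25) * (1 + 23 + 529) = 31 * 553 = 17143; answer 17143

17143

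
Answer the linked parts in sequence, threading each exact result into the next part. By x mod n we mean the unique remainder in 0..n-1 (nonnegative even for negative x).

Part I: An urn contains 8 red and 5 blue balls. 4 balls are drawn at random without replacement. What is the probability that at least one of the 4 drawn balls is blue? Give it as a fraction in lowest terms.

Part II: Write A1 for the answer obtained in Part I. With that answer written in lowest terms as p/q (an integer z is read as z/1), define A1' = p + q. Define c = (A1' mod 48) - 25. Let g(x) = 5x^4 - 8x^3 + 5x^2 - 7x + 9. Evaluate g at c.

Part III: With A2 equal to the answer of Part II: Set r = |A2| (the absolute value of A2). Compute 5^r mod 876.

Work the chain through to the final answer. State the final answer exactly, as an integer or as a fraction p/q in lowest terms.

181

Part I: total draws C(13,4) = 715; complement C(8,4) = 70; favorable 715 - 70 = 645; P = 129/143; answer 129/143
Part II: A1 = 129/143; threaded value p + q = 272; c = 7; 5*(7)^4 - 8*(7)^3 + 5*(7)^2 - 7*(7)^1 + 9 = (12005) + (-2744) + (245) + (-49) + (9) = 9466; answer 9466
Part III: A2 = 9466; r = 9466; squarings mod 876: 5^1=5, 5^2=25, 5^4=625, 5^8=805, 5^16=661, 5^32=673, 5^64=37, 5^128=493, 5^256=397, 5^512=805, 5^1024=661, 5^2048=673, 5^4096=37, 5^8192=493; 5^9466 = 5^2 * 5^8 * 5^16 * 5^32 * 5^64 * 5^128 * 5^1024 * 5^8192 = 181 (mod 876); answer 181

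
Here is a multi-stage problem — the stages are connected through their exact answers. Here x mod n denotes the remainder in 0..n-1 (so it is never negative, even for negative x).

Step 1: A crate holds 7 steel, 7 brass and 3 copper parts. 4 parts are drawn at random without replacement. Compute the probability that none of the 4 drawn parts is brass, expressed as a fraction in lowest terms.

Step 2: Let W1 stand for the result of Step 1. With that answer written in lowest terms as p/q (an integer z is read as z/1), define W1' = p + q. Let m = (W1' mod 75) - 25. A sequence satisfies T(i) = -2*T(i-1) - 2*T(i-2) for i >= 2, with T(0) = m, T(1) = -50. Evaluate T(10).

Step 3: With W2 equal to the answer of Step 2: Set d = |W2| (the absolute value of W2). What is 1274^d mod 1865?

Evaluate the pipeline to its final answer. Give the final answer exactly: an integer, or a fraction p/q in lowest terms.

Step 1: total draws C(17,4) = 2380; favorable C(10,4) = 210; P = 3/34; answer 3/34
Step 2: W1 = 3/34; threaded value p + q = 37; m = 12; T(2) = -2*(-50) - 2*(12) = 76; iterating: T(2)=76, T(3)=-52, T(4)=-48, T(5)=200, T(6)=-304, T(7)=208, T(8)=192, T(9)=-800, T(10)=1216; answer 1216
Step 3: W2 = 1216; d = 1216; squarings mod 1865: 1274^1=1274, 1274^2=526, 1274^4=656, 1274^8=1386, 1274^16=46, 1274^32=251, 1274^64=1456, 1274^128=1296, 1274^256=1116, 1274^512=1501, 1274^1024=81; 1274^1216 = 1274^64 * 1274^128 * 1274^1024 = 846 (mod 1865); answer 846

846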